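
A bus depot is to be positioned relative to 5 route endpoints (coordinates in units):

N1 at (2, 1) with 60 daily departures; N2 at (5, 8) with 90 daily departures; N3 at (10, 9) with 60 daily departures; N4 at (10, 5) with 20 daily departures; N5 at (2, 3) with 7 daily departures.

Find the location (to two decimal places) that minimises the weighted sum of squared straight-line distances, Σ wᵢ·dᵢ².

(5.84, 6.08)

The minimiser of Σwᵢ‖p−pᵢ‖² is the weighted centroid p* = (Σwᵢpᵢ)/(Σwᵢ).
Σwᵢ = 237.
Σwᵢxᵢ = 60·2 + 90·5 + 60·10 + 20·10 + 7·2 = 1384.
Σwᵢyᵢ = 60·1 + 90·8 + 60·9 + 20·5 + 7·3 = 1441.
x* = 1384/237 = 5.84, y* = 1441/237 = 6.08.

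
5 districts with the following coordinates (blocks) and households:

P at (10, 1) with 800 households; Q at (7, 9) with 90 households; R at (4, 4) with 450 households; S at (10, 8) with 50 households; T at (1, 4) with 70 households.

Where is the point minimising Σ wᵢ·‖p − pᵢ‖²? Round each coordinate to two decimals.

(7.53, 2.80)

The minimiser of Σwᵢ‖p−pᵢ‖² is the weighted centroid p* = (Σwᵢpᵢ)/(Σwᵢ).
Σwᵢ = 1460.
Σwᵢxᵢ = 800·10 + 90·7 + 450·4 + 50·10 + 70·1 = 11000.
Σwᵢyᵢ = 800·1 + 90·9 + 450·4 + 50·8 + 70·4 = 4090.
x* = 11000/1460 = 7.53, y* = 4090/1460 = 2.80.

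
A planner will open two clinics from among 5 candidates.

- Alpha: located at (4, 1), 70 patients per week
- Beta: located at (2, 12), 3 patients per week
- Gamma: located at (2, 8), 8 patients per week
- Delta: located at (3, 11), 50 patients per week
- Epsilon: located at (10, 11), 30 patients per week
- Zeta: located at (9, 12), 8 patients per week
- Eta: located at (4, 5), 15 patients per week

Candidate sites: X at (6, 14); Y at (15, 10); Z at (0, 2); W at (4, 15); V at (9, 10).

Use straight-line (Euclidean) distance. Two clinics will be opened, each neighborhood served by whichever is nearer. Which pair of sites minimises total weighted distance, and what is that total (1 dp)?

{Z, V}, total 798.6

Evaluate every pair (each demand assigned to the nearer of the two):
  {Z, V}: total = 798.6
  {X, Z}: total = 818.6
  {Z, W}: total = 894.2
  {Y, Z}: total = 1122.7
  {W, V}: total = 1160.4
  {X, V}: total = 1168.4
  {Y, V}: total = 1269.4
  {X, W}: total = 1512.5
  {X, Y}: total = 1521.1
  {Y, W}: total = 1604.8
Best pair: {Z, V} with total 798.6.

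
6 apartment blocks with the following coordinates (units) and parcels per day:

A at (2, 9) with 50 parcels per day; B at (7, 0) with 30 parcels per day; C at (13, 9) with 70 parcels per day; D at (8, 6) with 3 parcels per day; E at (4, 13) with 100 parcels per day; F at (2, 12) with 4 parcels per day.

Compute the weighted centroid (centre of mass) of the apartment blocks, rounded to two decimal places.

The minimiser of Σwᵢ‖p−pᵢ‖² is the weighted centroid p* = (Σwᵢpᵢ)/(Σwᵢ).
Σwᵢ = 257.
Σwᵢxᵢ = 50·2 + 30·7 + 70·13 + 3·8 + 100·4 + 4·2 = 1652.
Σwᵢyᵢ = 50·9 + 30·0 + 70·9 + 3·6 + 100·13 + 4·12 = 2446.
x* = 1652/257 = 6.43, y* = 2446/257 = 9.52.

(6.43, 9.52)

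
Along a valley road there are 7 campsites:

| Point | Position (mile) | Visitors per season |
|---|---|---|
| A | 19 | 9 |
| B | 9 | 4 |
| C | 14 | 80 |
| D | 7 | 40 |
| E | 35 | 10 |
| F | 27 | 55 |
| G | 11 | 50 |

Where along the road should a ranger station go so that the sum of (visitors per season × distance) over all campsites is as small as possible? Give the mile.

For a sum of weighted absolute distances on a line, the optimum is the weighted median (not the mean). Total weight W = 248; half-weight = 124.
Sort by position and accumulate weight:
  mile 7 (D, w=40) → cum 40
  mile 9 (B, w=4) → cum 44
  mile 11 (G, w=50) → cum 94
  mile 14 (C, w=80) → cum 174  ≥ 124 → median here
  mile 19 (A, w=9) → cum 183
  mile 27 (F, w=55) → cum 238
  mile 35 (E, w=10) → cum 248
Optimal location: mile 14.

x = 14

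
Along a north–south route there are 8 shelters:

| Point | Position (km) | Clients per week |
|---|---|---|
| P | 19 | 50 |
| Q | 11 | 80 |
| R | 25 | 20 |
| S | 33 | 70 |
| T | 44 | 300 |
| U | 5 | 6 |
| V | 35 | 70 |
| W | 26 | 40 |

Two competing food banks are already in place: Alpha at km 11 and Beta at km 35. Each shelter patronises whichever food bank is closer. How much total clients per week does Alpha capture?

136

The indifferent point is the midpoint (11+35)/2 = 23; shelters left of it (closer to Alpha at 11) go to Alpha, those right go to Beta.
  U at 5 (w=6) → Alpha
  Q at 11 (w=80) → Alpha
  P at 19 (w=50) → Alpha
  R at 25 (w=20) → Beta
  W at 26 (w=40) → Beta
  S at 33 (w=70) → Beta
  V at 35 (w=70) → Beta
  T at 44 (w=300) → Beta
Alpha captures 136; Beta captures 500.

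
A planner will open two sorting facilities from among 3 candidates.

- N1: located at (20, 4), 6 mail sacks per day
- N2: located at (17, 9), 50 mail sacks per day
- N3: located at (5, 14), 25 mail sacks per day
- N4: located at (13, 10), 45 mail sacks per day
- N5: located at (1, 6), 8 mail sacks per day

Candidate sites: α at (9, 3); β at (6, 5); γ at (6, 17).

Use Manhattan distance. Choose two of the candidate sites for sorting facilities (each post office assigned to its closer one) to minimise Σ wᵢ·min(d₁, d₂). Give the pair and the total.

Evaluate every pair (each demand assigned to the nearer of the two):
  {α, γ}: total = 1455
  {β, γ}: total = 1528
  {α, β}: total = 1565
Best pair: {α, γ} with total 1455.

{α, γ}, total 1455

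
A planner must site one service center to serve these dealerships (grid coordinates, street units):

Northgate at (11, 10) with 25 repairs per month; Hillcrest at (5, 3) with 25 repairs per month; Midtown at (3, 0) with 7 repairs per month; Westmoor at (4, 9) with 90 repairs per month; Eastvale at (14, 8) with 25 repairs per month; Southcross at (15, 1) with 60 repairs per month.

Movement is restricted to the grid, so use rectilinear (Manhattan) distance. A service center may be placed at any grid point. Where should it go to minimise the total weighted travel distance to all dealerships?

(5, 8)

Manhattan distance separates: Σwᵢ(|x−xᵢ|+|y−yᵢ|) = Σwᵢ|x−xᵢ| + Σwᵢ|y−yᵢ|, so x and y are optimised independently as 1-D weighted medians.
Total weight W = 232; half = 116.
x-coordinate, sorted with cumulative weight:
  x=3 (Midtown, w=7) cum 7
  x=4 (Westmoor, w=90) cum 97
  x=5 (Hillcrest, w=25) cum 122  ← median
  x=11 (Northgate, w=25) cum 147
  x=14 (Eastvale, w=25) cum 172
  x=15 (Southcross, w=60) cum 232
⇒ x* = 5
y-coordinate, sorted with cumulative weight:
  y=0 (Midtown, w=7) cum 7
  y=1 (Southcross, w=60) cum 67
  y=3 (Hillcrest, w=25) cum 92
  y=8 (Eastvale, w=25) cum 117  ← median
  y=9 (Westmoor, w=90) cum 207
  y=10 (Northgate, w=25) cum 232
⇒ y* = 8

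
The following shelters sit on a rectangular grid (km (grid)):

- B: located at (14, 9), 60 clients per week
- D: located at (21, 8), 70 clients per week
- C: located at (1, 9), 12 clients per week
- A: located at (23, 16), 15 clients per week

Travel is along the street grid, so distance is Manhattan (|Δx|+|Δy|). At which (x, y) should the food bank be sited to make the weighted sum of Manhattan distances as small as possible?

Manhattan distance separates: Σwᵢ(|x−xᵢ|+|y−yᵢ|) = Σwᵢ|x−xᵢ| + Σwᵢ|y−yᵢ|, so x and y are optimised independently as 1-D weighted medians.
Total weight W = 157; half = 78.5.
x-coordinate, sorted with cumulative weight:
  x=1 (C, w=12) cum 12
  x=14 (B, w=60) cum 72
  x=21 (D, w=70) cum 142  ← median
  x=23 (A, w=15) cum 157
⇒ x* = 21
y-coordinate, sorted with cumulative weight:
  y=8 (D, w=70) cum 70
  y=9 (B, w=60) cum 130  ← median
  y=9 (C, w=12) cum 142
  y=16 (A, w=15) cum 157
⇒ y* = 9

(21, 9)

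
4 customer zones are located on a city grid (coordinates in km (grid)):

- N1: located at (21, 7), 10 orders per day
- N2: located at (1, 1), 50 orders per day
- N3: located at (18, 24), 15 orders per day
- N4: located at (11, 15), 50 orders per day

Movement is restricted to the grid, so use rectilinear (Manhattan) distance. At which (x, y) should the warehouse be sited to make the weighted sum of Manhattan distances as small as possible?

(11, 15)

Manhattan distance separates: Σwᵢ(|x−xᵢ|+|y−yᵢ|) = Σwᵢ|x−xᵢ| + Σwᵢ|y−yᵢ|, so x and y are optimised independently as 1-D weighted medians.
Total weight W = 125; half = 62.5.
x-coordinate, sorted with cumulative weight:
  x=1 (N2, w=50) cum 50
  x=11 (N4, w=50) cum 100  ← median
  x=18 (N3, w=15) cum 115
  x=21 (N1, w=10) cum 125
⇒ x* = 11
y-coordinate, sorted with cumulative weight:
  y=1 (N2, w=50) cum 50
  y=7 (N1, w=10) cum 60
  y=15 (N4, w=50) cum 110  ← median
  y=24 (N3, w=15) cum 125
⇒ y* = 15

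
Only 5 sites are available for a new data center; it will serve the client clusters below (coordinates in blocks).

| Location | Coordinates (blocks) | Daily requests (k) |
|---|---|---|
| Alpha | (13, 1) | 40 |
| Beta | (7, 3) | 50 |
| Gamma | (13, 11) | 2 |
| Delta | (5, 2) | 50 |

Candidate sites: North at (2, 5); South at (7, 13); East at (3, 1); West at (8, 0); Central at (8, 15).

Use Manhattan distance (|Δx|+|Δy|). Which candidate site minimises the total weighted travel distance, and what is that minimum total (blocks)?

Total weighted distance at each candidate:
  North (2, 5): total = 1284
  South (7, 13): total = 1886
  East (3, 1): total = 890
  West (8, 0): total = 722
  Central (8, 15): total = 2228
Minimum is at West with total 722 blocks.

West, total 722 blocks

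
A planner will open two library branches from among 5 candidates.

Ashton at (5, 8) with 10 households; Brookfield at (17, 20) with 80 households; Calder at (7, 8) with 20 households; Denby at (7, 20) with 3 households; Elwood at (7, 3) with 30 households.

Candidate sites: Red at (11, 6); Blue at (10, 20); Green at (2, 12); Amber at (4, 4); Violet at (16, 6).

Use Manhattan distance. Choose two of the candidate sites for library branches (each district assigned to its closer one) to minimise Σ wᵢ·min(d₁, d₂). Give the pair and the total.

Evaluate every pair (each demand assigned to the nearer of the two):
  {Blue, Amber}: total = 879
  {Red, Blue}: total = 979
  {Blue, Green}: total = 1239
  {Blue, Violet}: total = 1279
  {Amber, Violet}: total = 1567
  {Red, Violet}: total = 1664
  {Green, Violet}: total = 1849
  {Red, Amber}: total = 1944
  {Red, Green}: total = 2039
  {Green, Amber}: total = 2189
Best pair: {Blue, Amber} with total 879.

{Blue, Amber}, total 879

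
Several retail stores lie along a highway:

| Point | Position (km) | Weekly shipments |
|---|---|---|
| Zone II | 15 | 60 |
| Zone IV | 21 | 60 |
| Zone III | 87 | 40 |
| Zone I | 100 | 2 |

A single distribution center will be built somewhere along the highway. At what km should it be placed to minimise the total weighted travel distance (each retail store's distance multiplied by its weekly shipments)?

x = 21

For a sum of weighted absolute distances on a line, the optimum is the weighted median (not the mean). Total weight W = 162; half-weight = 81.
Sort by position and accumulate weight:
  km 15 (Zone II, w=60) → cum 60
  km 21 (Zone IV, w=60) → cum 120  ≥ 81 → median here
  km 87 (Zone III, w=40) → cum 160
  km 100 (Zone I, w=2) → cum 162
Optimal location: km 21.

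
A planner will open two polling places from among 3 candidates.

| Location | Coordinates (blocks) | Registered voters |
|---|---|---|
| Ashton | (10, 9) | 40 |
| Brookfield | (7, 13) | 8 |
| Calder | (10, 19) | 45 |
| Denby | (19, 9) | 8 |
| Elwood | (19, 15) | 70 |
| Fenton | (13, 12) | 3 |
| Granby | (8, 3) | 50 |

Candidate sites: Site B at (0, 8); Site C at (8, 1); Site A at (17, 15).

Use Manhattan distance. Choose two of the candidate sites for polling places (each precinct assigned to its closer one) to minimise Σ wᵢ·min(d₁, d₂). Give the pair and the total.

Evaluate every pair (each demand assigned to the nearer of the two):
  {Site C, Site A}: total = 1316
  {Site B, Site A}: total = 1906
  {Site B, Site C}: total = 3446
Best pair: {Site C, Site A} with total 1316.

{Site C, Site A}, total 1316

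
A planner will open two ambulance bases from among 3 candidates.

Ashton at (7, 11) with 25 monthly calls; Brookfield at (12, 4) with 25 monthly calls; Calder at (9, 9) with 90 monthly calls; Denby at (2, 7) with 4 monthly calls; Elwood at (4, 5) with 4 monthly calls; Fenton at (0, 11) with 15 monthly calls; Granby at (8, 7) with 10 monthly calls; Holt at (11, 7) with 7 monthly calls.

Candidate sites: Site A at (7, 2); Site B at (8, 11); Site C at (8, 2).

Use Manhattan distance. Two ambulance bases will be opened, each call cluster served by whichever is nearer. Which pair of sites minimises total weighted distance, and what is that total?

Evaluate every pair (each demand assigned to the nearer of the two):
  {Site B, Site C}: total = 722
  {Site A, Site B}: total = 743
  {Site A, Site C}: total = 1505
Best pair: {Site B, Site C} with total 722.

{Site B, Site C}, total 722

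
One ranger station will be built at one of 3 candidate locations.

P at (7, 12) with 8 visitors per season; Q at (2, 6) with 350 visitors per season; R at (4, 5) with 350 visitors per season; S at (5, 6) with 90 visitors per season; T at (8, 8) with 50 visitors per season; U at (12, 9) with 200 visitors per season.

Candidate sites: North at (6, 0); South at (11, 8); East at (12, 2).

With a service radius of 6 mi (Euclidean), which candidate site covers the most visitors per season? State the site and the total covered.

North, covering 350

Coverage radius r = 6 mi; a point is covered iff (Δx)²+(Δy)² ≤ 6² = 36.
  North (6, 0): covers {R} → 350
  South (11, 8): covers {P, T, U} → 258
  East (12, 2): covers {none} → 0
Maximum coverage at North: 350 visitors per season.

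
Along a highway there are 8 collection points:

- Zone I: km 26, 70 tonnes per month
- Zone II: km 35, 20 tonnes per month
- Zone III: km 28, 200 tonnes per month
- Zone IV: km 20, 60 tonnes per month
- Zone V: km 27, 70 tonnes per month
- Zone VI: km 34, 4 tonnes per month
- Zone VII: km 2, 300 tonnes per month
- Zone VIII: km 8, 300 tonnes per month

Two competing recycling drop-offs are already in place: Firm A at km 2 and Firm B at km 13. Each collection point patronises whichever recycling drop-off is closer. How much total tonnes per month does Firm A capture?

300

The indifferent point is the midpoint (2+13)/2 = 7.5; collection points left of it (closer to Firm A at 2) go to Firm A, those right go to Firm B.
  Zone VII at 2 (w=300) → Firm A
  Zone VIII at 8 (w=300) → Firm B
  Zone IV at 20 (w=60) → Firm B
  Zone I at 26 (w=70) → Firm B
  Zone V at 27 (w=70) → Firm B
  Zone III at 28 (w=200) → Firm B
  Zone VI at 34 (w=4) → Firm B
  Zone II at 35 (w=20) → Firm B
Firm A captures 300; Firm B captures 724.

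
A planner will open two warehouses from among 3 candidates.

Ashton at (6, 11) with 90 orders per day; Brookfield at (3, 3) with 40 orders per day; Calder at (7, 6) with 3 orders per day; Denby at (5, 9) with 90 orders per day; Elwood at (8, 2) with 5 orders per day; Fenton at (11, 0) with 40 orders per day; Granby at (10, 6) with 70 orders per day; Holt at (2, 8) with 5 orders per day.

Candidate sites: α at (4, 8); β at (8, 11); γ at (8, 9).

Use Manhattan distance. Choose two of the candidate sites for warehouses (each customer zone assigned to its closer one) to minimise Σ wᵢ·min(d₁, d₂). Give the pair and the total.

{α, γ}, total 1667

Evaluate every pair (each demand assigned to the nearer of the two):
  {α, γ}: total = 1667
  {α, β}: total = 1720
  {β, γ}: total = 1802
Best pair: {α, γ} with total 1667.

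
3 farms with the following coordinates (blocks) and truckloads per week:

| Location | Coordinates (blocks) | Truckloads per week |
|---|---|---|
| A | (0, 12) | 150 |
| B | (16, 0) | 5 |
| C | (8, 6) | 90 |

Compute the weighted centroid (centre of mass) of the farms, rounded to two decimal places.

(3.27, 9.55)

The minimiser of Σwᵢ‖p−pᵢ‖² is the weighted centroid p* = (Σwᵢpᵢ)/(Σwᵢ).
Σwᵢ = 245.
Σwᵢxᵢ = 150·0 + 5·16 + 90·8 = 800.
Σwᵢyᵢ = 150·12 + 5·0 + 90·6 = 2340.
x* = 800/245 = 3.27, y* = 2340/245 = 9.55.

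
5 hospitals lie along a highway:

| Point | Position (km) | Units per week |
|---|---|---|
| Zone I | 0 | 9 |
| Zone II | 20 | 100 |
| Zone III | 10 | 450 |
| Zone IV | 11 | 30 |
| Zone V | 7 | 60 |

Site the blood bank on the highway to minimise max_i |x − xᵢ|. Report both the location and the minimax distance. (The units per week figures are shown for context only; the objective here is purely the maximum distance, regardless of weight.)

The 1-center on a line is the midpoint of the two extreme points: leftmost at 0, rightmost at 20.
Optimal location = (0 + 20)/2 = 10; maximum distance = (20 − 0)/2 = 10.

location 10, max distance 10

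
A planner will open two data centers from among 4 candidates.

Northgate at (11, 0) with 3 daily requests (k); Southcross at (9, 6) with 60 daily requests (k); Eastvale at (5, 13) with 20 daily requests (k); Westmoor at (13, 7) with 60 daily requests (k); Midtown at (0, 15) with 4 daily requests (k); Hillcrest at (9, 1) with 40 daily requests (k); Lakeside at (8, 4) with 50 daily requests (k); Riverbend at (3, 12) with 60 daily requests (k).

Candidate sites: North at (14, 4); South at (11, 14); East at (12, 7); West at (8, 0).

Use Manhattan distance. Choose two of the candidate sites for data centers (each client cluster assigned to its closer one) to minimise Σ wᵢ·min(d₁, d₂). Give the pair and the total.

Evaluate every pair (each demand assigned to the nearer of the two):
  {East, West}: total = 1769
  {South, East}: total = 1822
  {South, West}: total = 2037
  {North, South}: total = 2089
  {North, East}: total = 2121
  {North, West}: total = 2381
Best pair: {East, West} with total 1769.

{East, West}, total 1769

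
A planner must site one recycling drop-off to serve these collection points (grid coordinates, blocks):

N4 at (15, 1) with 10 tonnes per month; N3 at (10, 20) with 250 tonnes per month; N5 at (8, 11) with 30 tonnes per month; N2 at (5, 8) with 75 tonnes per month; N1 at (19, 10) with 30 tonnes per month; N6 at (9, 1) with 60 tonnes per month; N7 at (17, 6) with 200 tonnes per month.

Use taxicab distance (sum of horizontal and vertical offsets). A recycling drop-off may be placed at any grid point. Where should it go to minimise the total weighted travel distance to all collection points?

Manhattan distance separates: Σwᵢ(|x−xᵢ|+|y−yᵢ|) = Σwᵢ|x−xᵢ| + Σwᵢ|y−yᵢ|, so x and y are optimised independently as 1-D weighted medians.
Total weight W = 655; half = 327.5.
x-coordinate, sorted with cumulative weight:
  x=5 (N2, w=75) cum 75
  x=8 (N5, w=30) cum 105
  x=9 (N6, w=60) cum 165
  x=10 (N3, w=250) cum 415  ← median
  x=15 (N4, w=10) cum 425
  x=17 (N7, w=200) cum 625
  x=19 (N1, w=30) cum 655
⇒ x* = 10
y-coordinate, sorted with cumulative weight:
  y=1 (N4, w=10) cum 10
  y=1 (N6, w=60) cum 70
  y=6 (N7, w=200) cum 270
  y=8 (N2, w=75) cum 345  ← median
  y=10 (N1, w=30) cum 375
  y=11 (N5, w=30) cum 405
  y=20 (N3, w=250) cum 655
⇒ y* = 8

(10, 8)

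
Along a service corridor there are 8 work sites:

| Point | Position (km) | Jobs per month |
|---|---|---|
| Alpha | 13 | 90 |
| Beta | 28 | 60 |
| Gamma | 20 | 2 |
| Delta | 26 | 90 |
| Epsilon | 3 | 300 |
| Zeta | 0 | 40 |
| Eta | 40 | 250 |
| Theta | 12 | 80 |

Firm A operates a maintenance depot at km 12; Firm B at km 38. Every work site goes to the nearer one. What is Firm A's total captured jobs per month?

The indifferent point is the midpoint (12+38)/2 = 25; work sites left of it (closer to Firm A at 12) go to Firm A, those right go to Firm B.
  Zeta at 0 (w=40) → Firm A
  Epsilon at 3 (w=300) → Firm A
  Theta at 12 (w=80) → Firm A
  Alpha at 13 (w=90) → Firm A
  Gamma at 20 (w=2) → Firm A
  Delta at 26 (w=90) → Firm B
  Beta at 28 (w=60) → Firm B
  Eta at 40 (w=250) → Firm B
Firm A captures 512; Firm B captures 400.

512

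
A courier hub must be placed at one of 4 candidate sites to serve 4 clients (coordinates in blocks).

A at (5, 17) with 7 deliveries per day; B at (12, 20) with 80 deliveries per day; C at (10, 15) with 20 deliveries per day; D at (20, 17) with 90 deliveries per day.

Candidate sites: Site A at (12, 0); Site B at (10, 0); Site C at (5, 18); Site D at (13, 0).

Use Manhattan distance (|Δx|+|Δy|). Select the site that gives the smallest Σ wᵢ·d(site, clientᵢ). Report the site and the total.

Total weighted distance at each candidate:
  Site A (12, 0): total = 4358
  Site B (10, 0): total = 4644
  Site C (5, 18): total = 2327
  Site D (13, 0): total = 4375
Minimum is at Site C with total 2327 blocks.

Site C, total 2327 blocks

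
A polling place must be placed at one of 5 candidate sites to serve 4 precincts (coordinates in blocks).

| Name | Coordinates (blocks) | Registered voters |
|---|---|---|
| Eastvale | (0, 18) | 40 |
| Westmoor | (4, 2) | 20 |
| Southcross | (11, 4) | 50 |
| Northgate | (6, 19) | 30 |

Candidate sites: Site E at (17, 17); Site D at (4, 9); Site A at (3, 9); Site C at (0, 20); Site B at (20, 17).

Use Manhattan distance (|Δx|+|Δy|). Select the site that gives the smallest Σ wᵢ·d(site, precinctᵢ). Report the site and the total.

Total weighted distance at each candidate:
  Site E (17, 17): total = 2620
  Site D (4, 9): total = 1620
  Site A (3, 9): total = 1680
  Site C (0, 20): total = 2080
  Site B (20, 17): total = 3040
Minimum is at Site D with total 1620 blocks.

Site D, total 1620 blocks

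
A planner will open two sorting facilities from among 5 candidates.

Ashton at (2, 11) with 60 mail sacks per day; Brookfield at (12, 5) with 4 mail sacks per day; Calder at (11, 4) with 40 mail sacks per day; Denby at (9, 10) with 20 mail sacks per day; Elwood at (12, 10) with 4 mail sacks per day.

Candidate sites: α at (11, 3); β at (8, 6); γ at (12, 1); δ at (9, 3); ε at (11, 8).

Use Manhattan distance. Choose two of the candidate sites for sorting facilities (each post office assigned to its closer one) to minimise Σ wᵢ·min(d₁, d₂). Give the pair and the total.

{α, β}, total 844

Evaluate every pair (each demand assigned to the nearer of the two):
  {α, β}: total = 844
  {α, ε}: total = 864
  {β, ε}: total = 928
  {β, δ}: total = 932
  {δ, ε}: total = 948
  {β, γ}: total = 968
  {γ, ε}: total = 988
  {α, δ}: total = 1124
  {γ, δ}: total = 1212
  {α, γ}: total = 1284
Best pair: {α, β} with total 844.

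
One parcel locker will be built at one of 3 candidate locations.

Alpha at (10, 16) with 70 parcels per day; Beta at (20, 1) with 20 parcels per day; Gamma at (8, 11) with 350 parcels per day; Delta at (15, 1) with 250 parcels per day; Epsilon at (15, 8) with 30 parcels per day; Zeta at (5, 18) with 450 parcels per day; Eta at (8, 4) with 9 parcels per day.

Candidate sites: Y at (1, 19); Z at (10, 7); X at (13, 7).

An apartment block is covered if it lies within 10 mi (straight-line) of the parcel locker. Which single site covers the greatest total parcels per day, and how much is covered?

X, covering 729

Coverage radius r = 10 mi; a point is covered iff (Δx)²+(Δy)² ≤ 10² = 100.
  Y (1, 19): covers {Alpha, Zeta} → 520
  Z (10, 7): covers {Alpha, Gamma, Delta, Epsilon, Eta} → 709
  X (13, 7): covers {Alpha, Beta, Gamma, Delta, Epsilon, Eta} → 729
Maximum coverage at X: 729 parcels per day.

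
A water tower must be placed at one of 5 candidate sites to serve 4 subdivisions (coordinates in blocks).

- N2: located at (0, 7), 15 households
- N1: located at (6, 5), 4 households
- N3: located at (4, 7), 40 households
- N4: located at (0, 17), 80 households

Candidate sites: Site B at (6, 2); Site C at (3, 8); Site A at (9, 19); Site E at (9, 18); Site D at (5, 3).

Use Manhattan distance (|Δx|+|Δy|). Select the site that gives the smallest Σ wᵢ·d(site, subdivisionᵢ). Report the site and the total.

Total weighted distance at each candidate:
  Site B (6, 2): total = 2137
  Site C (3, 8): total = 1124
  Site A (9, 19): total = 1943
  Site E (9, 18): total = 1804
  Site D (5, 3): total = 1867
Minimum is at Site C with total 1124 blocks.

Site C, total 1124 blocks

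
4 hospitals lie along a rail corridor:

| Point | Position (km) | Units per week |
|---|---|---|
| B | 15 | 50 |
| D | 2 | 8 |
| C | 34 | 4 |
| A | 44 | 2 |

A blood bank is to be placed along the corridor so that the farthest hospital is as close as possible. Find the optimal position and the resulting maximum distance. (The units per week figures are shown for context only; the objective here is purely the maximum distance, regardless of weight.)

The 1-center on a line is the midpoint of the two extreme points: leftmost at 2, rightmost at 44.
Optimal location = (2 + 44)/2 = 23; maximum distance = (44 − 2)/2 = 21.

location 23, max distance 21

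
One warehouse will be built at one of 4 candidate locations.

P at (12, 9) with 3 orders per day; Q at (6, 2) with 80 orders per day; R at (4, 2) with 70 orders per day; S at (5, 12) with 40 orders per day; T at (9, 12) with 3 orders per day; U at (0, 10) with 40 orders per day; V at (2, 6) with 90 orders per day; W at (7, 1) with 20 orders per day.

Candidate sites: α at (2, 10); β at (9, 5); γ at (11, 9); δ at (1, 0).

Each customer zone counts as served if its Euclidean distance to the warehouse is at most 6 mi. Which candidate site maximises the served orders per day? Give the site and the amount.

β, covering 173

Coverage radius r = 6 mi; a point is covered iff (Δx)²+(Δy)² ≤ 6² = 36.
  α (2, 10): covers {S, U, V} → 170
  β (9, 5): covers {P, Q, R, W} → 173
  γ (11, 9): covers {P, T} → 6
  δ (1, 0): covers {Q, R} → 150
Maximum coverage at β: 173 orders per day.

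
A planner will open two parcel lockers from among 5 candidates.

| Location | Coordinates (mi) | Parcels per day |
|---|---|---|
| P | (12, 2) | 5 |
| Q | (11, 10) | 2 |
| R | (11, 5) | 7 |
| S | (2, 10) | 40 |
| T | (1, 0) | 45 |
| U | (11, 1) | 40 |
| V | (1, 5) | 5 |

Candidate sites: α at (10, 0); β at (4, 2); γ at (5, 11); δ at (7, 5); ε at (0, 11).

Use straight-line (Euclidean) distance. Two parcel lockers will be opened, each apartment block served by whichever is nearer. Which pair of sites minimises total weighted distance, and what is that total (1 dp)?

{α, β}, total 639.8

Evaluate every pair (each demand assigned to the nearer of the two):
  {α, β}: total = 639.8
  {α, ε}: total = 651.4
  {β, ε}: total = 670.3
  {α, γ}: total = 686.1
  {β, γ}: total = 698.3
  {β, δ}: total = 762.5
  {δ, ε}: total = 767.1
  {α, δ}: total = 775.8
  {γ, δ}: total = 803.5
  {γ, ε}: total = 1211.9
Best pair: {α, β} with total 639.8.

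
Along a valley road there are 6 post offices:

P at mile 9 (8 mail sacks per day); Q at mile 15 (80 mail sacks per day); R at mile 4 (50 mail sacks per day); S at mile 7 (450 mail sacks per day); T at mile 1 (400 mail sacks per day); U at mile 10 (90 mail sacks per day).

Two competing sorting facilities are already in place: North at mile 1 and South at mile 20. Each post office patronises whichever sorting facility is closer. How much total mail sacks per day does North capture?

998

The indifferent point is the midpoint (1+20)/2 = 10.5; post offices left of it (closer to North at 1) go to North, those right go to South.
  T at 1 (w=400) → North
  R at 4 (w=50) → North
  S at 7 (w=450) → North
  P at 9 (w=8) → North
  U at 10 (w=90) → North
  Q at 15 (w=80) → South
North captures 998; South captures 80.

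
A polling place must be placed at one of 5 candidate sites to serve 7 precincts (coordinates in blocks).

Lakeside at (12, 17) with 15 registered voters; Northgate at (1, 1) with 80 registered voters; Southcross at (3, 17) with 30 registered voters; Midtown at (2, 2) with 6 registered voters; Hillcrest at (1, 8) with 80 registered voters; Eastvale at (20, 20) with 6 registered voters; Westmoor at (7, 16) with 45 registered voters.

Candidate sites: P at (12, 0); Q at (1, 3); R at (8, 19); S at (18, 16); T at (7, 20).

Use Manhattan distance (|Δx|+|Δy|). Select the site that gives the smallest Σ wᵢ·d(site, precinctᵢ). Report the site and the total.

Total weighted distance at each candidate:
  P (12, 0): total = 4700
  Q (1, 3): total = 2498
  R (8, 19): total = 4136
  S (18, 16): total = 5856
  T (7, 20): total = 4166
Minimum is at Q with total 2498 blocks.

Q, total 2498 blocks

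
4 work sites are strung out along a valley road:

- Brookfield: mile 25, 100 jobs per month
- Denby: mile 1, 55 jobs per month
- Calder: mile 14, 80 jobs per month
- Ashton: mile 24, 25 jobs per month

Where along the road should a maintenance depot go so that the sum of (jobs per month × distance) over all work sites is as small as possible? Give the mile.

x = 14

For a sum of weighted absolute distances on a line, the optimum is the weighted median (not the mean). Total weight W = 260; half-weight = 130.
Sort by position and accumulate weight:
  mile 1 (Denby, w=55) → cum 55
  mile 14 (Calder, w=80) → cum 135  ≥ 130 → median here
  mile 24 (Ashton, w=25) → cum 160
  mile 25 (Brookfield, w=100) → cum 260
Optimal location: mile 14.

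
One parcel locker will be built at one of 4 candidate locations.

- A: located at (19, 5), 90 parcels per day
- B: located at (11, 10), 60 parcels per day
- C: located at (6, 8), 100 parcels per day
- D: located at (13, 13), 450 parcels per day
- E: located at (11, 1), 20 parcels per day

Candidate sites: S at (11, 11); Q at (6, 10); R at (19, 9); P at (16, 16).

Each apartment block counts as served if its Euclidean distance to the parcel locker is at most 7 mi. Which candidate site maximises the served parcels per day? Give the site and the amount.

S, covering 610

Coverage radius r = 7 mi; a point is covered iff (Δx)²+(Δy)² ≤ 7² = 49.
  S (11, 11): covers {B, C, D} → 610
  Q (6, 10): covers {B, C} → 160
  R (19, 9): covers {A} → 90
  P (16, 16): covers {D} → 450
Maximum coverage at S: 610 parcels per day.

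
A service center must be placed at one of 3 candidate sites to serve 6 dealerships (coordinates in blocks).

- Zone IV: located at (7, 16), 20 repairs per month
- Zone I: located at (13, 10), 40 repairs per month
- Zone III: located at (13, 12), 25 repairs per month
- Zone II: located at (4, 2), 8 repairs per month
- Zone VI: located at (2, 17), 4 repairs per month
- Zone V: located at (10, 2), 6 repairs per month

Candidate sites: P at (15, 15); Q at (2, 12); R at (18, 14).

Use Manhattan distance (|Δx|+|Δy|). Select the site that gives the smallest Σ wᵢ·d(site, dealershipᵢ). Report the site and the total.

P, total 945 blocks

Total weighted distance at each candidate:
  P (15, 15): total = 945
  Q (2, 12): total = 1199
  R (18, 14): total = 1199
Minimum is at P with total 945 blocks.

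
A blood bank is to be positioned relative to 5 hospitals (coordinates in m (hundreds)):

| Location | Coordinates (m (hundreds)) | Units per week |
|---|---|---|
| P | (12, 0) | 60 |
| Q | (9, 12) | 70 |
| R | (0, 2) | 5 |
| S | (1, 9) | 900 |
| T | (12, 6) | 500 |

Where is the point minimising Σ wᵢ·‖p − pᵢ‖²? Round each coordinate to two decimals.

The minimiser of Σwᵢ‖p−pᵢ‖² is the weighted centroid p* = (Σwᵢpᵢ)/(Σwᵢ).
Σwᵢ = 1535.
Σwᵢxᵢ = 60·12 + 70·9 + 5·0 + 900·1 + 500·12 = 8250.
Σwᵢyᵢ = 60·0 + 70·12 + 5·2 + 900·9 + 500·6 = 11950.
x* = 8250/1535 = 5.37, y* = 11950/1535 = 7.79.

(5.37, 7.79)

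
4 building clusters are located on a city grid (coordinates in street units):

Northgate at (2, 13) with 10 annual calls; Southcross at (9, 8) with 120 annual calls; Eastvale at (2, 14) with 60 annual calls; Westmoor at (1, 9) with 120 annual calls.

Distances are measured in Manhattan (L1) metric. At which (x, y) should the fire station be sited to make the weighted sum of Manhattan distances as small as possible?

(2, 9)

Manhattan distance separates: Σwᵢ(|x−xᵢ|+|y−yᵢ|) = Σwᵢ|x−xᵢ| + Σwᵢ|y−yᵢ|, so x and y are optimised independently as 1-D weighted medians.
Total weight W = 310; half = 155.
x-coordinate, sorted with cumulative weight:
  x=1 (Westmoor, w=120) cum 120
  x=2 (Northgate, w=10) cum 130
  x=2 (Eastvale, w=60) cum 190  ← median
  x=9 (Southcross, w=120) cum 310
⇒ x* = 2
y-coordinate, sorted with cumulative weight:
  y=8 (Southcross, w=120) cum 120
  y=9 (Westmoor, w=120) cum 240  ← median
  y=13 (Northgate, w=10) cum 250
  y=14 (Eastvale, w=60) cum 310
⇒ y* = 9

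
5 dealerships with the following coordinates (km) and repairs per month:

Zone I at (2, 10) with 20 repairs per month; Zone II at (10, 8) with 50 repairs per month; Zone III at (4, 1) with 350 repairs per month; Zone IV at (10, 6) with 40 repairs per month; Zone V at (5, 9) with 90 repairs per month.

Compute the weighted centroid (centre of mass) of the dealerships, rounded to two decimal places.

The minimiser of Σwᵢ‖p−pᵢ‖² is the weighted centroid p* = (Σwᵢpᵢ)/(Σwᵢ).
Σwᵢ = 550.
Σwᵢxᵢ = 20·2 + 50·10 + 350·4 + 40·10 + 90·5 = 2790.
Σwᵢyᵢ = 20·10 + 50·8 + 350·1 + 40·6 + 90·9 = 2000.
x* = 2790/550 = 5.07, y* = 2000/550 = 3.64.

(5.07, 3.64)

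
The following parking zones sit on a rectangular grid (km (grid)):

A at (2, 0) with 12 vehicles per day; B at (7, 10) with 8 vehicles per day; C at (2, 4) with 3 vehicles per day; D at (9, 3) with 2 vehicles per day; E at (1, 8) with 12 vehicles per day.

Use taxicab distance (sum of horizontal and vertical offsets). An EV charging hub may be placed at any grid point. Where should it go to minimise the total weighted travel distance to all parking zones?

(2, 8)

Manhattan distance separates: Σwᵢ(|x−xᵢ|+|y−yᵢ|) = Σwᵢ|x−xᵢ| + Σwᵢ|y−yᵢ|, so x and y are optimised independently as 1-D weighted medians.
Total weight W = 37; half = 18.5.
x-coordinate, sorted with cumulative weight:
  x=1 (E, w=12) cum 12
  x=2 (A, w=12) cum 24  ← median
  x=2 (C, w=3) cum 27
  x=7 (B, w=8) cum 35
  x=9 (D, w=2) cum 37
⇒ x* = 2
y-coordinate, sorted with cumulative weight:
  y=0 (A, w=12) cum 12
  y=3 (D, w=2) cum 14
  y=4 (C, w=3) cum 17
  y=8 (E, w=12) cum 29  ← median
  y=10 (B, w=8) cum 37
⇒ y* = 8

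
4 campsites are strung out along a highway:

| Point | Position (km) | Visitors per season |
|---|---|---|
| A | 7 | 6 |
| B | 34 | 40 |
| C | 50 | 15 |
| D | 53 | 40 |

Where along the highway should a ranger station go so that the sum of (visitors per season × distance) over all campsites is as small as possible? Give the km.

x = 50

For a sum of weighted absolute distances on a line, the optimum is the weighted median (not the mean). Total weight W = 101; half-weight = 50.5.
Sort by position and accumulate weight:
  km 7 (A, w=6) → cum 6
  km 34 (B, w=40) → cum 46
  km 50 (C, w=15) → cum 61  ≥ 50.5 → median here
  km 53 (D, w=40) → cum 101
Optimal location: km 50.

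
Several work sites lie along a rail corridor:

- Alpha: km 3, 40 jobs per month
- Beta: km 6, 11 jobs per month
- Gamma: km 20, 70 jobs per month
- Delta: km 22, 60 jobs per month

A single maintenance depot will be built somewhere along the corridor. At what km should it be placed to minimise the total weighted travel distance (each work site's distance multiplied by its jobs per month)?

x = 20

For a sum of weighted absolute distances on a line, the optimum is the weighted median (not the mean). Total weight W = 181; half-weight = 90.5.
Sort by position and accumulate weight:
  km 3 (Alpha, w=40) → cum 40
  km 6 (Beta, w=11) → cum 51
  km 20 (Gamma, w=70) → cum 121  ≥ 90.5 → median here
  km 22 (Delta, w=60) → cum 181
Optimal location: km 20.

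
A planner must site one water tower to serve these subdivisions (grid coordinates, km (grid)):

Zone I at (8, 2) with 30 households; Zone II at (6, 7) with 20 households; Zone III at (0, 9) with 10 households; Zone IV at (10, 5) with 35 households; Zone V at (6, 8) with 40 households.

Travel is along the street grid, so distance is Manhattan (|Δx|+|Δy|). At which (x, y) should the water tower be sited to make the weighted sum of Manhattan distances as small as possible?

(6, 7)

Manhattan distance separates: Σwᵢ(|x−xᵢ|+|y−yᵢ|) = Σwᵢ|x−xᵢ| + Σwᵢ|y−yᵢ|, so x and y are optimised independently as 1-D weighted medians.
Total weight W = 135; half = 67.5.
x-coordinate, sorted with cumulative weight:
  x=0 (Zone III, w=10) cum 10
  x=6 (Zone II, w=20) cum 30
  x=6 (Zone V, w=40) cum 70  ← median
  x=8 (Zone I, w=30) cum 100
  x=10 (Zone IV, w=35) cum 135
⇒ x* = 6
y-coordinate, sorted with cumulative weight:
  y=2 (Zone I, w=30) cum 30
  y=5 (Zone IV, w=35) cum 65
  y=7 (Zone II, w=20) cum 85  ← median
  y=8 (Zone V, w=40) cum 125
  y=9 (Zone III, w=10) cum 135
⇒ y* = 7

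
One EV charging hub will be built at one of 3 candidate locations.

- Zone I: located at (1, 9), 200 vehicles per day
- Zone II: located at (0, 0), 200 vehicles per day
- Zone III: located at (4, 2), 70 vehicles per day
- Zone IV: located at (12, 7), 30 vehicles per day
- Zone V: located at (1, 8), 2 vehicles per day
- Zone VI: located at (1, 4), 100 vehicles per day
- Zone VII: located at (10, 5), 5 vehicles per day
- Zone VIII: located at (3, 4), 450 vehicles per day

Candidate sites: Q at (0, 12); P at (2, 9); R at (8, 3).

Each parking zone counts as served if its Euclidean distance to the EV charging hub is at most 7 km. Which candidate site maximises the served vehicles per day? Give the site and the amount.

Coverage radius r = 7 km; a point is covered iff (Δx)²+(Δy)² ≤ 7² = 49.
  Q (0, 12): covers {Zone I, Zone V} → 202
  P (2, 9): covers {Zone I, Zone V, Zone VI, Zone VIII} → 752
  R (8, 3): covers {Zone III, Zone IV, Zone VII, Zone VIII} → 555
Maximum coverage at P: 752 vehicles per day.

P, covering 752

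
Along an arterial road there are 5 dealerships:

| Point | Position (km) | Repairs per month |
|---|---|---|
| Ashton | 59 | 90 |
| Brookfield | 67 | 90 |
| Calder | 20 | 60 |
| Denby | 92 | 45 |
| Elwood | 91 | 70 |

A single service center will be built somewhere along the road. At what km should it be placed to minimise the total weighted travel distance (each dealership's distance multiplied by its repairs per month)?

x = 67

For a sum of weighted absolute distances on a line, the optimum is the weighted median (not the mean). Total weight W = 355; half-weight = 177.5.
Sort by position and accumulate weight:
  km 20 (Calder, w=60) → cum 60
  km 59 (Ashton, w=90) → cum 150
  km 67 (Brookfield, w=90) → cum 240  ≥ 177.5 → median here
  km 91 (Elwood, w=70) → cum 310
  km 92 (Denby, w=45) → cum 355
Optimal location: km 67.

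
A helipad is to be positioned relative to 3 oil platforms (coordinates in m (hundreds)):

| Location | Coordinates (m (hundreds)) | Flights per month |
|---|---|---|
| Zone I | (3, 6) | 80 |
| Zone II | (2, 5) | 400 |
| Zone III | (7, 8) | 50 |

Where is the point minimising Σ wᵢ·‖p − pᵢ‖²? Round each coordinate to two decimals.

(2.62, 5.43)

The minimiser of Σwᵢ‖p−pᵢ‖² is the weighted centroid p* = (Σwᵢpᵢ)/(Σwᵢ).
Σwᵢ = 530.
Σwᵢxᵢ = 80·3 + 400·2 + 50·7 = 1390.
Σwᵢyᵢ = 80·6 + 400·5 + 50·8 = 2880.
x* = 1390/530 = 2.62, y* = 2880/530 = 5.43.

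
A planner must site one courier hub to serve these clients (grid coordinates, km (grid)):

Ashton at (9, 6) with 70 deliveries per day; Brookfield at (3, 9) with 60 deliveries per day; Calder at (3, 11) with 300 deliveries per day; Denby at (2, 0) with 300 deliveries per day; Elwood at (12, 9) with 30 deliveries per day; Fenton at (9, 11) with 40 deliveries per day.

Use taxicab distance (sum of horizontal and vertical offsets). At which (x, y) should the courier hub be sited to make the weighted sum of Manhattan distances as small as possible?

(3, 9)

Manhattan distance separates: Σwᵢ(|x−xᵢ|+|y−yᵢ|) = Σwᵢ|x−xᵢ| + Σwᵢ|y−yᵢ|, so x and y are optimised independently as 1-D weighted medians.
Total weight W = 800; half = 400.
x-coordinate, sorted with cumulative weight:
  x=2 (Denby, w=300) cum 300
  x=3 (Brookfield, w=60) cum 360
  x=3 (Calder, w=300) cum 660  ← median
  x=9 (Ashton, w=70) cum 730
  x=9 (Fenton, w=40) cum 770
  x=12 (Elwood, w=30) cum 800
⇒ x* = 3
y-coordinate, sorted with cumulative weight:
  y=0 (Denby, w=300) cum 300
  y=6 (Ashton, w=70) cum 370
  y=9 (Brookfield, w=60) cum 430  ← median
  y=9 (Elwood, w=30) cum 460
  y=11 (Calder, w=300) cum 760
  y=11 (Fenton, w=40) cum 800
⇒ y* = 9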